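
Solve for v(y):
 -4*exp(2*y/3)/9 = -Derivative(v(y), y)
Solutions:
 v(y) = C1 + 2*exp(2*y/3)/3


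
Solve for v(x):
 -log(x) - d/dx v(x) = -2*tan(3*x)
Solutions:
 v(x) = C1 - x*log(x) + x - 2*log(cos(3*x))/3


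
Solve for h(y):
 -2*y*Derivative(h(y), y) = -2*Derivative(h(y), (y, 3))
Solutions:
 h(y) = C1 + Integral(C2*airyai(y) + C3*airybi(y), y)


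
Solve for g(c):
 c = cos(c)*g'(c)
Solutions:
 g(c) = C1 + Integral(c/cos(c), c)


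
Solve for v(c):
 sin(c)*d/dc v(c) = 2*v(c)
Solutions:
 v(c) = C1*(cos(c) - 1)/(cos(c) + 1)


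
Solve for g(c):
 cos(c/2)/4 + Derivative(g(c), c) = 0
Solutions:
 g(c) = C1 - sin(c/2)/2


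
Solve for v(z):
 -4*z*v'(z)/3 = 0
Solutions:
 v(z) = C1


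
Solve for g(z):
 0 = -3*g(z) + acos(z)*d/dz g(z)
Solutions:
 g(z) = C1*exp(3*Integral(1/acos(z), z))


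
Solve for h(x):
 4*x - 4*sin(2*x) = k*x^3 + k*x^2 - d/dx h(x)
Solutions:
 h(x) = C1 + k*x^4/4 + k*x^3/3 - 2*x^2 - 2*cos(2*x)


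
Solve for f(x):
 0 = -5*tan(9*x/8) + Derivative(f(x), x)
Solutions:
 f(x) = C1 - 40*log(cos(9*x/8))/9


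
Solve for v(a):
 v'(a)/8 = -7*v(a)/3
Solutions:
 v(a) = C1*exp(-56*a/3)


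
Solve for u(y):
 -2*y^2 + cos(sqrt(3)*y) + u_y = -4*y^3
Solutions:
 u(y) = C1 - y^4 + 2*y^3/3 - sqrt(3)*sin(sqrt(3)*y)/3


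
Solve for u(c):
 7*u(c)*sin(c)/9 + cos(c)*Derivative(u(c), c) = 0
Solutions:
 u(c) = C1*cos(c)^(7/9)


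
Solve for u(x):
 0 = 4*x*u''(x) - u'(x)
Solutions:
 u(x) = C1 + C2*x^(5/4)


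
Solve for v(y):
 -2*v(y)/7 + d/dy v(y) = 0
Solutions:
 v(y) = C1*exp(2*y/7)


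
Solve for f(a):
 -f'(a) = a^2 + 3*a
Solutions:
 f(a) = C1 - a^3/3 - 3*a^2/2


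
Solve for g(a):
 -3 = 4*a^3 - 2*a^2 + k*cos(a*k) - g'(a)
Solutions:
 g(a) = C1 + a^4 - 2*a^3/3 + 3*a + sin(a*k)


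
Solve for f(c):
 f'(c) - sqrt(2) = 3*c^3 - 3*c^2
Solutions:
 f(c) = C1 + 3*c^4/4 - c^3 + sqrt(2)*c


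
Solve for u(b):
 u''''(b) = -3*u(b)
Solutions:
 u(b) = (C1*sin(sqrt(2)*3^(1/4)*b/2) + C2*cos(sqrt(2)*3^(1/4)*b/2))*exp(-sqrt(2)*3^(1/4)*b/2) + (C3*sin(sqrt(2)*3^(1/4)*b/2) + C4*cos(sqrt(2)*3^(1/4)*b/2))*exp(sqrt(2)*3^(1/4)*b/2)


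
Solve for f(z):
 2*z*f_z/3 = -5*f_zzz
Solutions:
 f(z) = C1 + Integral(C2*airyai(-15^(2/3)*2^(1/3)*z/15) + C3*airybi(-15^(2/3)*2^(1/3)*z/15), z)


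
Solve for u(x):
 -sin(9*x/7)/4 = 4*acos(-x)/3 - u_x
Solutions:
 u(x) = C1 + 4*x*acos(-x)/3 + 4*sqrt(1 - x^2)/3 - 7*cos(9*x/7)/36


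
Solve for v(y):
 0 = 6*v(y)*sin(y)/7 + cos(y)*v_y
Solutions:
 v(y) = C1*cos(y)^(6/7)


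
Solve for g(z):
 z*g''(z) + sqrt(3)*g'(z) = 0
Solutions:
 g(z) = C1 + C2*z^(1 - sqrt(3))


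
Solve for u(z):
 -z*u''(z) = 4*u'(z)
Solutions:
 u(z) = C1 + C2/z^3


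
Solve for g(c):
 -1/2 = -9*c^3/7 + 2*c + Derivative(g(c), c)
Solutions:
 g(c) = C1 + 9*c^4/28 - c^2 - c/2


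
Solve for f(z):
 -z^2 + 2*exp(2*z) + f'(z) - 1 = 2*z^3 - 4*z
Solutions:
 f(z) = C1 + z^4/2 + z^3/3 - 2*z^2 + z - exp(2*z)


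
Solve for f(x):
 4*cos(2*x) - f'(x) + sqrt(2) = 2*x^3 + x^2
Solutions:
 f(x) = C1 - x^4/2 - x^3/3 + sqrt(2)*x + 2*sin(2*x)


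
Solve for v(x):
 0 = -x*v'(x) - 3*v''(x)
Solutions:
 v(x) = C1 + C2*erf(sqrt(6)*x/6)


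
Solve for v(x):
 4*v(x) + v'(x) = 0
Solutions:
 v(x) = C1*exp(-4*x)


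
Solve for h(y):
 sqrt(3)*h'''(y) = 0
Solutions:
 h(y) = C1 + C2*y + C3*y^2


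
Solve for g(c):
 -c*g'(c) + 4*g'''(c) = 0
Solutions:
 g(c) = C1 + Integral(C2*airyai(2^(1/3)*c/2) + C3*airybi(2^(1/3)*c/2), c)


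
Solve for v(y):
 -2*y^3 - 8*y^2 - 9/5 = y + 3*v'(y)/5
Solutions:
 v(y) = C1 - 5*y^4/6 - 40*y^3/9 - 5*y^2/6 - 3*y


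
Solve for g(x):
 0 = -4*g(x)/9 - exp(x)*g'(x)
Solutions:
 g(x) = C1*exp(4*exp(-x)/9)


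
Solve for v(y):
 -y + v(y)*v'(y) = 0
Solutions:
 v(y) = -sqrt(C1 + y^2)
 v(y) = sqrt(C1 + y^2)


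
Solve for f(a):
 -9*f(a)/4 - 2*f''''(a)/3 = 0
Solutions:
 f(a) = (C1*sin(6^(3/4)*a/4) + C2*cos(6^(3/4)*a/4))*exp(-6^(3/4)*a/4) + (C3*sin(6^(3/4)*a/4) + C4*cos(6^(3/4)*a/4))*exp(6^(3/4)*a/4)


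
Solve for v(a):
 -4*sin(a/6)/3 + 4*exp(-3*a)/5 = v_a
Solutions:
 v(a) = C1 + 8*cos(a/6) - 4*exp(-3*a)/15


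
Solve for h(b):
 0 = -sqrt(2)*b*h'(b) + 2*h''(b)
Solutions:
 h(b) = C1 + C2*erfi(2^(1/4)*b/2)


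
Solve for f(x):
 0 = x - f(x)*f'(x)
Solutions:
 f(x) = -sqrt(C1 + x^2)
 f(x) = sqrt(C1 + x^2)


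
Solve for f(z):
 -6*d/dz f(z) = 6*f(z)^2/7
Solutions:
 f(z) = 7/(C1 + z)


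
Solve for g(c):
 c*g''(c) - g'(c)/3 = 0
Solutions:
 g(c) = C1 + C2*c^(4/3)


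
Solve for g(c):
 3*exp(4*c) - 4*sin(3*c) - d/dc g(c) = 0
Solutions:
 g(c) = C1 + 3*exp(4*c)/4 + 4*cos(3*c)/3


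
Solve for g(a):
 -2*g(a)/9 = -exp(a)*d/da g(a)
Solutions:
 g(a) = C1*exp(-2*exp(-a)/9)


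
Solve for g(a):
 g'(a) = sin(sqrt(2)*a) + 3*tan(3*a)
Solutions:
 g(a) = C1 - log(cos(3*a)) - sqrt(2)*cos(sqrt(2)*a)/2


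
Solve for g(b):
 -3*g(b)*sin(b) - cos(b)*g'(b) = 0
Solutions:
 g(b) = C1*cos(b)^3


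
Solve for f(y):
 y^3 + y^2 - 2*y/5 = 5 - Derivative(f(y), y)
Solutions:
 f(y) = C1 - y^4/4 - y^3/3 + y^2/5 + 5*y


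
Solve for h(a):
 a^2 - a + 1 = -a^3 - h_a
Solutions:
 h(a) = C1 - a^4/4 - a^3/3 + a^2/2 - a


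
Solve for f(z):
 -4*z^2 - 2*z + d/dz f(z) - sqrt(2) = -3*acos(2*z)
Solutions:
 f(z) = C1 + 4*z^3/3 + z^2 - 3*z*acos(2*z) + sqrt(2)*z + 3*sqrt(1 - 4*z^2)/2


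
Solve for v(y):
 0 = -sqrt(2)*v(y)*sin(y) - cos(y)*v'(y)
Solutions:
 v(y) = C1*cos(y)^(sqrt(2))


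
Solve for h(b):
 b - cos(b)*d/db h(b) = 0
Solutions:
 h(b) = C1 + Integral(b/cos(b), b)


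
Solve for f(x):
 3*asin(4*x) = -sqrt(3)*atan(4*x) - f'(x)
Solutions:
 f(x) = C1 - 3*x*asin(4*x) - 3*sqrt(1 - 16*x^2)/4 - sqrt(3)*(x*atan(4*x) - log(16*x^2 + 1)/8)


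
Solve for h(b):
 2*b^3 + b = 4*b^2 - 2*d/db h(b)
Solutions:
 h(b) = C1 - b^4/4 + 2*b^3/3 - b^2/4


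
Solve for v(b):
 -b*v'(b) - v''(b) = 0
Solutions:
 v(b) = C1 + C2*erf(sqrt(2)*b/2)


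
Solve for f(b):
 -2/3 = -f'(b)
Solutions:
 f(b) = C1 + 2*b/3


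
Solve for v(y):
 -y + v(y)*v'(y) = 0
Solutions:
 v(y) = -sqrt(C1 + y^2)
 v(y) = sqrt(C1 + y^2)


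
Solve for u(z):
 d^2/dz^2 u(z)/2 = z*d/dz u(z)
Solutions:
 u(z) = C1 + C2*erfi(z)


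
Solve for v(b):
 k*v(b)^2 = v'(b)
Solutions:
 v(b) = -1/(C1 + b*k)


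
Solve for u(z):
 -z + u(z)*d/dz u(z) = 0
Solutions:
 u(z) = -sqrt(C1 + z^2)
 u(z) = sqrt(C1 + z^2)


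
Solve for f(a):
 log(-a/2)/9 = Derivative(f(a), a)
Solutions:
 f(a) = C1 + a*log(-a)/9 + a*(-1 - log(2))/9


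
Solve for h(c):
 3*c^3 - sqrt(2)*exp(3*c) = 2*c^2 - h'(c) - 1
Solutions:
 h(c) = C1 - 3*c^4/4 + 2*c^3/3 - c + sqrt(2)*exp(3*c)/3


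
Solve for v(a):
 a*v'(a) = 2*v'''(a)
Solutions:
 v(a) = C1 + Integral(C2*airyai(2^(2/3)*a/2) + C3*airybi(2^(2/3)*a/2), a)


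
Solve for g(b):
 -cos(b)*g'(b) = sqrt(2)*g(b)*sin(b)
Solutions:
 g(b) = C1*cos(b)^(sqrt(2))


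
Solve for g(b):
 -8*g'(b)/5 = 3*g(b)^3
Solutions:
 g(b) = -2*sqrt(-1/(C1 - 15*b))
 g(b) = 2*sqrt(-1/(C1 - 15*b))


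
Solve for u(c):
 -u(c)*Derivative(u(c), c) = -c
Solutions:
 u(c) = -sqrt(C1 + c^2)
 u(c) = sqrt(C1 + c^2)


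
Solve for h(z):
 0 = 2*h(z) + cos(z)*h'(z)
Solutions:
 h(z) = C1*(sin(z) - 1)/(sin(z) + 1)


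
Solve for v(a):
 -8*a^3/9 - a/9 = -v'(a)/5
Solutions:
 v(a) = C1 + 10*a^4/9 + 5*a^2/18


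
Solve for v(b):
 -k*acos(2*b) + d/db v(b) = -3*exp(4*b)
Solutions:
 v(b) = C1 + k*(b*acos(2*b) - sqrt(1 - 4*b^2)/2) - 3*exp(4*b)/4


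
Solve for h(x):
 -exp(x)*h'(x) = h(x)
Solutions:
 h(x) = C1*exp(exp(-x))


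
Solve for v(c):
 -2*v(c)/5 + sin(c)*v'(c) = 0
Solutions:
 v(c) = C1*(cos(c) - 1)^(1/5)/(cos(c) + 1)^(1/5)


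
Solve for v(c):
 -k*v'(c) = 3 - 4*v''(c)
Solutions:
 v(c) = C1 + C2*exp(c*k/4) - 3*c/k


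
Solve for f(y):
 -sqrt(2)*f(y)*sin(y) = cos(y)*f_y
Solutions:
 f(y) = C1*cos(y)^(sqrt(2))


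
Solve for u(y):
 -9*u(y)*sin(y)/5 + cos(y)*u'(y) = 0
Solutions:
 u(y) = C1/cos(y)^(9/5)


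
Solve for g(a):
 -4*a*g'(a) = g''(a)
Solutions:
 g(a) = C1 + C2*erf(sqrt(2)*a)


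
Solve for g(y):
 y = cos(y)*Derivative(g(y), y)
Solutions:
 g(y) = C1 + Integral(y/cos(y), y)


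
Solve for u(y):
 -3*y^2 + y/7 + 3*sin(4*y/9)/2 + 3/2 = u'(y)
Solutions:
 u(y) = C1 - y^3 + y^2/14 + 3*y/2 - 27*cos(4*y/9)/8


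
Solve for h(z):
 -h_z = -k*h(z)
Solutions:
 h(z) = C1*exp(k*z)


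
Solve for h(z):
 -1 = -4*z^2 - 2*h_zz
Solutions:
 h(z) = C1 + C2*z - z^4/6 + z^2/4


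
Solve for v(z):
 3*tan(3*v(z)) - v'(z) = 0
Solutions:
 v(z) = -asin(C1*exp(9*z))/3 + pi/3
 v(z) = asin(C1*exp(9*z))/3


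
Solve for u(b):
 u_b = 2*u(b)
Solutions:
 u(b) = C1*exp(2*b)


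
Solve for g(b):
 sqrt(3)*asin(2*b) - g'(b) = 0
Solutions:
 g(b) = C1 + sqrt(3)*(b*asin(2*b) + sqrt(1 - 4*b^2)/2)


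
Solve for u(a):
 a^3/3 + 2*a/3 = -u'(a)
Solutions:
 u(a) = C1 - a^4/12 - a^2/3


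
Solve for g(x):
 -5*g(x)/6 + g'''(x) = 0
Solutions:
 g(x) = C3*exp(5^(1/3)*6^(2/3)*x/6) + (C1*sin(2^(2/3)*3^(1/6)*5^(1/3)*x/4) + C2*cos(2^(2/3)*3^(1/6)*5^(1/3)*x/4))*exp(-5^(1/3)*6^(2/3)*x/12)


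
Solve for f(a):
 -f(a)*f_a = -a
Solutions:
 f(a) = -sqrt(C1 + a^2)
 f(a) = sqrt(C1 + a^2)


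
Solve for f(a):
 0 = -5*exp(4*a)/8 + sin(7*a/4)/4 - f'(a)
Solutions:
 f(a) = C1 - 5*exp(4*a)/32 - cos(7*a/4)/7


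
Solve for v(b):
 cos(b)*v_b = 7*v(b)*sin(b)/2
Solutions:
 v(b) = C1/cos(b)^(7/2)


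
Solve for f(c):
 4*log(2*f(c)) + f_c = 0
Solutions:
 Integral(1/(log(_y) + log(2)), (_y, f(c)))/4 = C1 - c


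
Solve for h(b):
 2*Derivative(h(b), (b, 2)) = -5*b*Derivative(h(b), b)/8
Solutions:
 h(b) = C1 + C2*erf(sqrt(10)*b/8)


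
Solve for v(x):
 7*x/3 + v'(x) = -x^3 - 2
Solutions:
 v(x) = C1 - x^4/4 - 7*x^2/6 - 2*x


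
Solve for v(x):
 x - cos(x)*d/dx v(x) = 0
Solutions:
 v(x) = C1 + Integral(x/cos(x), x)


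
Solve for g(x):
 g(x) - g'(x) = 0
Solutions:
 g(x) = C1*exp(x)


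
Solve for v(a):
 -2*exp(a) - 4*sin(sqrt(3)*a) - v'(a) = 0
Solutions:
 v(a) = C1 - 2*exp(a) + 4*sqrt(3)*cos(sqrt(3)*a)/3


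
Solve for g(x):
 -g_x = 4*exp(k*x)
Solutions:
 g(x) = C1 - 4*exp(k*x)/k


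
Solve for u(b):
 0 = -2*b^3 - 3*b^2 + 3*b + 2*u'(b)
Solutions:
 u(b) = C1 + b^4/4 + b^3/2 - 3*b^2/4


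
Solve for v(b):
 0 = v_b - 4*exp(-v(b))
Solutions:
 v(b) = log(C1 + 4*b)


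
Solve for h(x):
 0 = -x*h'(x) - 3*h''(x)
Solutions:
 h(x) = C1 + C2*erf(sqrt(6)*x/6)


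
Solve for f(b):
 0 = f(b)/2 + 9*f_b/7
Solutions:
 f(b) = C1*exp(-7*b/18)


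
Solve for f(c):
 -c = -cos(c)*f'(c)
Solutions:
 f(c) = C1 + Integral(c/cos(c), c)


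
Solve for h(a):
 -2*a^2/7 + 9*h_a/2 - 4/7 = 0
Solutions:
 h(a) = C1 + 4*a^3/189 + 8*a/63


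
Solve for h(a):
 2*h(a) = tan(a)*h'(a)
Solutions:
 h(a) = C1*sin(a)^2


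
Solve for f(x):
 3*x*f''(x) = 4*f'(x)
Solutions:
 f(x) = C1 + C2*x^(7/3)


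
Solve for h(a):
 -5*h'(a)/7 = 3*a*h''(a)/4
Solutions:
 h(a) = C1 + C2*a^(1/21)


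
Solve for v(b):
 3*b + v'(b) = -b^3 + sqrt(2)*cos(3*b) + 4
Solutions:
 v(b) = C1 - b^4/4 - 3*b^2/2 + 4*b + sqrt(2)*sin(3*b)/3


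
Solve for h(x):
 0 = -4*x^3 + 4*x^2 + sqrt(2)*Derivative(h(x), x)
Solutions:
 h(x) = C1 + sqrt(2)*x^4/2 - 2*sqrt(2)*x^3/3


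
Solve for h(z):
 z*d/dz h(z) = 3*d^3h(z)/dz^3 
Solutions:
 h(z) = C1 + Integral(C2*airyai(3^(2/3)*z/3) + C3*airybi(3^(2/3)*z/3), z)


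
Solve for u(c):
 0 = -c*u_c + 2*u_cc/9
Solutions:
 u(c) = C1 + C2*erfi(3*c/2)


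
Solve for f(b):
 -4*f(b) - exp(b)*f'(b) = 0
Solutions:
 f(b) = C1*exp(4*exp(-b))


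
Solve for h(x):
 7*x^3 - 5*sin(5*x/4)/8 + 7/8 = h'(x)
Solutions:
 h(x) = C1 + 7*x^4/4 + 7*x/8 + cos(5*x/4)/2


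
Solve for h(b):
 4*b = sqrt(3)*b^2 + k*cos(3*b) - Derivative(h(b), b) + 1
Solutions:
 h(b) = C1 + sqrt(3)*b^3/3 - 2*b^2 + b + k*sin(3*b)/3


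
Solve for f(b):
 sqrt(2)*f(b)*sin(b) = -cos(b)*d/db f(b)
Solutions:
 f(b) = C1*cos(b)^(sqrt(2))


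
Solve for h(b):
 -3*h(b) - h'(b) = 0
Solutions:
 h(b) = C1*exp(-3*b)


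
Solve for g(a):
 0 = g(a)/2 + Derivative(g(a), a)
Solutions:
 g(a) = C1*exp(-a/2)


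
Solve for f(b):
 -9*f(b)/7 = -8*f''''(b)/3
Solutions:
 f(b) = C1*exp(-3^(3/4)*686^(1/4)*b/14) + C2*exp(3^(3/4)*686^(1/4)*b/14) + C3*sin(3^(3/4)*686^(1/4)*b/14) + C4*cos(3^(3/4)*686^(1/4)*b/14)


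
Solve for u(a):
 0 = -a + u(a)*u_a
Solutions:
 u(a) = -sqrt(C1 + a^2)
 u(a) = sqrt(C1 + a^2)


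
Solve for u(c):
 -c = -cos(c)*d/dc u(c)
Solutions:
 u(c) = C1 + Integral(c/cos(c), c)


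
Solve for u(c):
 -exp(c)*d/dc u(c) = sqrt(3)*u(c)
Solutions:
 u(c) = C1*exp(sqrt(3)*exp(-c))


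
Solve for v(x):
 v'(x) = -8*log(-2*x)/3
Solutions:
 v(x) = C1 - 8*x*log(-x)/3 + 8*x*(1 - log(2))/3


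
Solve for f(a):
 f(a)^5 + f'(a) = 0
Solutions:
 f(a) = -I*(1/(C1 + 4*a))^(1/4)
 f(a) = I*(1/(C1 + 4*a))^(1/4)
 f(a) = -(1/(C1 + 4*a))^(1/4)
 f(a) = (1/(C1 + 4*a))^(1/4)


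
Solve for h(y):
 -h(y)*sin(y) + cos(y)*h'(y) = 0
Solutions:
 h(y) = C1/cos(y)


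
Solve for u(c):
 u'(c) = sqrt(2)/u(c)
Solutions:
 u(c) = -sqrt(C1 + 2*sqrt(2)*c)
 u(c) = sqrt(C1 + 2*sqrt(2)*c)


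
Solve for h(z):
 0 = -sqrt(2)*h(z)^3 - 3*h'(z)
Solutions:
 h(z) = -sqrt(6)*sqrt(-1/(C1 - sqrt(2)*z))/2
 h(z) = sqrt(6)*sqrt(-1/(C1 - sqrt(2)*z))/2


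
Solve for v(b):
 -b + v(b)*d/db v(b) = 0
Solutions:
 v(b) = -sqrt(C1 + b^2)
 v(b) = sqrt(C1 + b^2)


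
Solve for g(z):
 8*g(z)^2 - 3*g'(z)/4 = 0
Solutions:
 g(z) = -3/(C1 + 32*z)


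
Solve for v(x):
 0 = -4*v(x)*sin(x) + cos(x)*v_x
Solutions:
 v(x) = C1/cos(x)^4


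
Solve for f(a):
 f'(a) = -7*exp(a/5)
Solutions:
 f(a) = C1 - 35*exp(a/5)


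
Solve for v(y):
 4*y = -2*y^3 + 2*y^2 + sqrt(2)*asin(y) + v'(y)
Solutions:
 v(y) = C1 + y^4/2 - 2*y^3/3 + 2*y^2 - sqrt(2)*(y*asin(y) + sqrt(1 - y^2))


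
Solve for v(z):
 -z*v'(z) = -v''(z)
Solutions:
 v(z) = C1 + C2*erfi(sqrt(2)*z/2)


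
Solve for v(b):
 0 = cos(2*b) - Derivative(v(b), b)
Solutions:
 v(b) = C1 + sin(2*b)/2


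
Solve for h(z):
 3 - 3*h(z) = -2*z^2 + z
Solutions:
 h(z) = 2*z^2/3 - z/3 + 1


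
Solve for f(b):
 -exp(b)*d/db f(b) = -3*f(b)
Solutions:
 f(b) = C1*exp(-3*exp(-b))


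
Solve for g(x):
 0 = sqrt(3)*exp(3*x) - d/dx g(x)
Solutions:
 g(x) = C1 + sqrt(3)*exp(3*x)/3


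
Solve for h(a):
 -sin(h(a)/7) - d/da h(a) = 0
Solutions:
 a + 7*log(cos(h(a)/7) - 1)/2 - 7*log(cos(h(a)/7) + 1)/2 = C1


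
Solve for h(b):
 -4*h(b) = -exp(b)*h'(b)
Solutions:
 h(b) = C1*exp(-4*exp(-b))


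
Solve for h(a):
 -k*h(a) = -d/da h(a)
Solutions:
 h(a) = C1*exp(a*k)


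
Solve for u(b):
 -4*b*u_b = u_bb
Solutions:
 u(b) = C1 + C2*erf(sqrt(2)*b)


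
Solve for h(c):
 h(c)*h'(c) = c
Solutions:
 h(c) = -sqrt(C1 + c^2)
 h(c) = sqrt(C1 + c^2)


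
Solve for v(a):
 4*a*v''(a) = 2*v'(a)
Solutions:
 v(a) = C1 + C2*a^(3/2)


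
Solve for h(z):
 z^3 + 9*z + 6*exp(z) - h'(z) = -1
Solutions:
 h(z) = C1 + z^4/4 + 9*z^2/2 + z + 6*exp(z)


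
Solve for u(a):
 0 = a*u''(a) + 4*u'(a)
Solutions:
 u(a) = C1 + C2/a^3


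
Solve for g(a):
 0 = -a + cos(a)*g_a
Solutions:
 g(a) = C1 + Integral(a/cos(a), a)


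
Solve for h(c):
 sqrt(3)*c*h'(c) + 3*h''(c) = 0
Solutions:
 h(c) = C1 + C2*erf(sqrt(2)*3^(3/4)*c/6)


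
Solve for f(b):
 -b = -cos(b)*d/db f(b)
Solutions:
 f(b) = C1 + Integral(b/cos(b), b)


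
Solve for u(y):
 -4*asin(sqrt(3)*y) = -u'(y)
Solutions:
 u(y) = C1 + 4*y*asin(sqrt(3)*y) + 4*sqrt(3)*sqrt(1 - 3*y^2)/3


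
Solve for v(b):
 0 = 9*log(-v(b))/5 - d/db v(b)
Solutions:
 -li(-v(b)) = C1 + 9*b/5


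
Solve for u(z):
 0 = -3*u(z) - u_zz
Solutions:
 u(z) = C1*sin(sqrt(3)*z) + C2*cos(sqrt(3)*z)


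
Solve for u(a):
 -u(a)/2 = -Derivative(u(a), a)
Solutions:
 u(a) = C1*exp(a/2)


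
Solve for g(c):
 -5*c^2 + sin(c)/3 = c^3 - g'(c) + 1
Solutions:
 g(c) = C1 + c^4/4 + 5*c^3/3 + c + cos(c)/3


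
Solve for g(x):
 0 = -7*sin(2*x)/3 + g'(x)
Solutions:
 g(x) = C1 - 7*cos(2*x)/6


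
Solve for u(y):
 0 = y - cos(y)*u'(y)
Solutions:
 u(y) = C1 + Integral(y/cos(y), y)


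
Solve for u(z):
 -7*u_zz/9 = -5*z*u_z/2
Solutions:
 u(z) = C1 + C2*erfi(3*sqrt(35)*z/14)


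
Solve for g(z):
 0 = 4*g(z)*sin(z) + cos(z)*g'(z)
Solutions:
 g(z) = C1*cos(z)^4


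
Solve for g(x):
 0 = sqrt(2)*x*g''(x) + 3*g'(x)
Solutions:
 g(x) = C1 + C2*x^(1 - 3*sqrt(2)/2)


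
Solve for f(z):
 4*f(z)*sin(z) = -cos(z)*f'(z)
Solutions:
 f(z) = C1*cos(z)^4


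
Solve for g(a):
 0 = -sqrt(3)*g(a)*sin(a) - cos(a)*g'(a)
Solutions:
 g(a) = C1*cos(a)^(sqrt(3))


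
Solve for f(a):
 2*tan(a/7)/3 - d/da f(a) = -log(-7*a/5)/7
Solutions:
 f(a) = C1 + a*log(-a)/7 - a*log(5)/7 - a/7 + a*log(7)/7 - 14*log(cos(a/7))/3


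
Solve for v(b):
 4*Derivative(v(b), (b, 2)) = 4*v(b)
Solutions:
 v(b) = C1*exp(-b) + C2*exp(b)


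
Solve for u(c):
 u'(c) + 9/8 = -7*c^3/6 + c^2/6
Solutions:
 u(c) = C1 - 7*c^4/24 + c^3/18 - 9*c/8


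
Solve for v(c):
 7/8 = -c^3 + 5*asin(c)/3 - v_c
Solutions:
 v(c) = C1 - c^4/4 + 5*c*asin(c)/3 - 7*c/8 + 5*sqrt(1 - c^2)/3


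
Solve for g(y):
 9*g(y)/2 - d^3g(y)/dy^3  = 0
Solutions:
 g(y) = C3*exp(6^(2/3)*y/2) + (C1*sin(3*2^(2/3)*3^(1/6)*y/4) + C2*cos(3*2^(2/3)*3^(1/6)*y/4))*exp(-6^(2/3)*y/4)


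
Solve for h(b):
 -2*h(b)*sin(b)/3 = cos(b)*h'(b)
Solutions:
 h(b) = C1*cos(b)^(2/3)


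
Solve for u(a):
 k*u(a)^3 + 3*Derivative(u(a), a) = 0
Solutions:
 u(a) = -sqrt(6)*sqrt(-1/(C1 - a*k))/2
 u(a) = sqrt(6)*sqrt(-1/(C1 - a*k))/2


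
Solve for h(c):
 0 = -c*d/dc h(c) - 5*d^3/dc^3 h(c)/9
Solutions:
 h(c) = C1 + Integral(C2*airyai(-15^(2/3)*c/5) + C3*airybi(-15^(2/3)*c/5), c)


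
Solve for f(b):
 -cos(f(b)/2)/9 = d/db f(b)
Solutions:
 b/9 - log(sin(f(b)/2) - 1) + log(sin(f(b)/2) + 1) = C1


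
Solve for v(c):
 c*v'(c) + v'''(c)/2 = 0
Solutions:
 v(c) = C1 + Integral(C2*airyai(-2^(1/3)*c) + C3*airybi(-2^(1/3)*c), c)


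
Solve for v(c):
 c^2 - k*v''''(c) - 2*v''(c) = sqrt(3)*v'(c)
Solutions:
 v(c) = C1 + C2*exp(2^(1/3)*c*(2^(1/3)*sqrt(3)*(sqrt((81 + 32/k)/k^2) + 9/k)^(1/3)/12 - 2^(1/3)*I*(sqrt((81 + 32/k)/k^2) + 9/k)^(1/3)/4 + 4/(k*(-sqrt(3) + 3*I)*(sqrt((81 + 32/k)/k^2) + 9/k)^(1/3)))) + C3*exp(2^(1/3)*c*(2^(1/3)*sqrt(3)*(sqrt((81 + 32/k)/k^2) + 9/k)^(1/3)/12 + 2^(1/3)*I*(sqrt((81 + 32/k)/k^2) + 9/k)^(1/3)/4 - 4/(k*(sqrt(3) + 3*I)*(sqrt((81 + 32/k)/k^2) + 9/k)^(1/3)))) + C4*exp(2^(1/3)*sqrt(3)*c*(-2^(1/3)*(sqrt((81 + 32/k)/k^2) + 9/k)^(1/3) + 4/(k*(sqrt((81 + 32/k)/k^2) + 9/k)^(1/3)))/6) + sqrt(3)*c^3/9 - 2*c^2/3 + 8*sqrt(3)*c/9


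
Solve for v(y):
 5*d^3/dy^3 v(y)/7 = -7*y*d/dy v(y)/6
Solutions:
 v(y) = C1 + Integral(C2*airyai(-210^(2/3)*y/30) + C3*airybi(-210^(2/3)*y/30), y)


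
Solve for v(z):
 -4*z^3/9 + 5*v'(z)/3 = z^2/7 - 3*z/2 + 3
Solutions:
 v(z) = C1 + z^4/15 + z^3/35 - 9*z^2/20 + 9*z/5


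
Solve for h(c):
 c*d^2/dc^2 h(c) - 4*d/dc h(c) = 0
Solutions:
 h(c) = C1 + C2*c^5


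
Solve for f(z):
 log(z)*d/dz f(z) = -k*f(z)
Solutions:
 f(z) = C1*exp(-k*li(z))


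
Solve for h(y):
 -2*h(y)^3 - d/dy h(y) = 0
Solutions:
 h(y) = -sqrt(2)*sqrt(-1/(C1 - 2*y))/2
 h(y) = sqrt(2)*sqrt(-1/(C1 - 2*y))/2


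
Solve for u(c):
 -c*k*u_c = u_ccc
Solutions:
 u(c) = C1 + Integral(C2*airyai(c*(-k)^(1/3)) + C3*airybi(c*(-k)^(1/3)), c)


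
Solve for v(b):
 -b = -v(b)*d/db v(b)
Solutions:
 v(b) = -sqrt(C1 + b^2)
 v(b) = sqrt(C1 + b^2)


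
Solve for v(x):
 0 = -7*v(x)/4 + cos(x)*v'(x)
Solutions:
 v(x) = C1*(sin(x) + 1)^(7/8)/(sin(x) - 1)^(7/8)


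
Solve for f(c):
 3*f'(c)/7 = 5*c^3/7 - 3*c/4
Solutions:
 f(c) = C1 + 5*c^4/12 - 7*c^2/8


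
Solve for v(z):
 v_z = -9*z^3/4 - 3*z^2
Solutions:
 v(z) = C1 - 9*z^4/16 - z^3


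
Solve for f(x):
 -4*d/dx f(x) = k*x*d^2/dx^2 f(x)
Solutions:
 f(x) = C1 + x^(((re(k) - 4)*re(k) + im(k)^2)/(re(k)^2 + im(k)^2))*(C2*sin(4*log(x)*Abs(im(k))/(re(k)^2 + im(k)^2)) + C3*cos(4*log(x)*im(k)/(re(k)^2 + im(k)^2)))


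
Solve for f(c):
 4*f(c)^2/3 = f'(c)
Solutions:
 f(c) = -3/(C1 + 4*c)


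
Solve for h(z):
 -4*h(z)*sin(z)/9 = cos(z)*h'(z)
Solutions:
 h(z) = C1*cos(z)^(4/9)


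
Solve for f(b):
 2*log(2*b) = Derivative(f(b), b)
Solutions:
 f(b) = C1 + 2*b*log(b) - 2*b + b*log(4)


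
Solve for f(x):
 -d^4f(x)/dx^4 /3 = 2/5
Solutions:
 f(x) = C1 + C2*x + C3*x^2 + C4*x^3 - x^4/20


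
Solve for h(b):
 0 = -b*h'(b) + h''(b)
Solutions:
 h(b) = C1 + C2*erfi(sqrt(2)*b/2)


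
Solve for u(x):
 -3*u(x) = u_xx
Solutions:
 u(x) = C1*sin(sqrt(3)*x) + C2*cos(sqrt(3)*x)


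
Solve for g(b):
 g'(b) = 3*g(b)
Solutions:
 g(b) = C1*exp(3*b)


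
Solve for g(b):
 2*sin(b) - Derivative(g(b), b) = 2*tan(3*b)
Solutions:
 g(b) = C1 + 2*log(cos(3*b))/3 - 2*cos(b)


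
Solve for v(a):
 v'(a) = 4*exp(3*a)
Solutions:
 v(a) = C1 + 4*exp(3*a)/3


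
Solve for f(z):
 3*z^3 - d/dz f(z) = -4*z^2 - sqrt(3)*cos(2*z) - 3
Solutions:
 f(z) = C1 + 3*z^4/4 + 4*z^3/3 + 3*z + sqrt(3)*sin(2*z)/2


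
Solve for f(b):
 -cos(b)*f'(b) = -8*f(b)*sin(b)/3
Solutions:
 f(b) = C1/cos(b)^(8/3)


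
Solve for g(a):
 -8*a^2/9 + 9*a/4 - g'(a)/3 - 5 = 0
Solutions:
 g(a) = C1 - 8*a^3/9 + 27*a^2/8 - 15*a


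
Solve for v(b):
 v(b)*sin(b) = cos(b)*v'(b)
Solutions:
 v(b) = C1/cos(b)


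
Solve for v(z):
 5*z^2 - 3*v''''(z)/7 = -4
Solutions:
 v(z) = C1 + C2*z + C3*z^2 + C4*z^3 + 7*z^6/216 + 7*z^4/18


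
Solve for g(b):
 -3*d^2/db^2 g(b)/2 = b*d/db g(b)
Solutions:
 g(b) = C1 + C2*erf(sqrt(3)*b/3)


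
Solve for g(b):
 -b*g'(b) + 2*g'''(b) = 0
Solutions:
 g(b) = C1 + Integral(C2*airyai(2^(2/3)*b/2) + C3*airybi(2^(2/3)*b/2), b)


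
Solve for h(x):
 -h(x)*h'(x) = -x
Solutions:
 h(x) = -sqrt(C1 + x^2)
 h(x) = sqrt(C1 + x^2)


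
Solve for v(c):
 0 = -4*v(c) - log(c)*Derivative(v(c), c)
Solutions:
 v(c) = C1*exp(-4*li(c))


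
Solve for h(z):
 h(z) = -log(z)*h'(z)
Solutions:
 h(z) = C1*exp(-li(z))


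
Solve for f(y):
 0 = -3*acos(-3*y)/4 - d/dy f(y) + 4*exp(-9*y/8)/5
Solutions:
 f(y) = C1 - 3*y*acos(-3*y)/4 - sqrt(1 - 9*y^2)/4 - 32*exp(-9*y/8)/45


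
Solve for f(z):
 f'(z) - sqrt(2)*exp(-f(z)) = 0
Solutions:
 f(z) = log(C1 + sqrt(2)*z)


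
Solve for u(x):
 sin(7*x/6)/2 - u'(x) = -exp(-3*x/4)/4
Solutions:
 u(x) = C1 - 3*cos(7*x/6)/7 - exp(-3*x/4)/3


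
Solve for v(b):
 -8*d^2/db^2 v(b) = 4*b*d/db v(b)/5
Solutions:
 v(b) = C1 + C2*erf(sqrt(5)*b/10)


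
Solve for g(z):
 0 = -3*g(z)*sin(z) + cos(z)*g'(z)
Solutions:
 g(z) = C1/cos(z)^3


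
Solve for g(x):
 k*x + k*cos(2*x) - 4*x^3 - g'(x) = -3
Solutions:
 g(x) = C1 + k*x^2/2 + k*sin(2*x)/2 - x^4 + 3*x


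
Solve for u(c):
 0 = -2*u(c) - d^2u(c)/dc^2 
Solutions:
 u(c) = C1*sin(sqrt(2)*c) + C2*cos(sqrt(2)*c)


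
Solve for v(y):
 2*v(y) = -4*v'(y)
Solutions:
 v(y) = C1*exp(-y/2)


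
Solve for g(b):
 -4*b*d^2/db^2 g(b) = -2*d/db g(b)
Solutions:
 g(b) = C1 + C2*b^(3/2)


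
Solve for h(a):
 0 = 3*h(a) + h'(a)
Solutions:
 h(a) = C1*exp(-3*a)


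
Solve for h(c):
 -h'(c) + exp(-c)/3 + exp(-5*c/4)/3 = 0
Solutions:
 h(c) = C1 - exp(-c)/3 - 4*exp(-5*c/4)/15


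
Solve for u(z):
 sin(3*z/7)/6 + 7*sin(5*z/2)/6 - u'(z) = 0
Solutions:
 u(z) = C1 - 7*cos(3*z/7)/18 - 7*cos(5*z/2)/15


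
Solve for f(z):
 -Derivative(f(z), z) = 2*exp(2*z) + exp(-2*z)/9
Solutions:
 f(z) = C1 - exp(2*z) + exp(-2*z)/18


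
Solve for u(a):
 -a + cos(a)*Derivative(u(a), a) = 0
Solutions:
 u(a) = C1 + Integral(a/cos(a), a)


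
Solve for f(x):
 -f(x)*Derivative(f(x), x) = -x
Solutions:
 f(x) = -sqrt(C1 + x^2)
 f(x) = sqrt(C1 + x^2)


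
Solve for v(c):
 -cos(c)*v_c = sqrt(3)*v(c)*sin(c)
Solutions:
 v(c) = C1*cos(c)^(sqrt(3))


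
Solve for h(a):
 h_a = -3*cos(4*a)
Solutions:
 h(a) = C1 - 3*sin(4*a)/4


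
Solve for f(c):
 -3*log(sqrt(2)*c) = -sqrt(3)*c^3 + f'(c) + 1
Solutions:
 f(c) = C1 + sqrt(3)*c^4/4 - 3*c*log(c) - 3*c*log(2)/2 + 2*c


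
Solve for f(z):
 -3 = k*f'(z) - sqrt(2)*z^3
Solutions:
 f(z) = C1 + sqrt(2)*z^4/(4*k) - 3*z/k


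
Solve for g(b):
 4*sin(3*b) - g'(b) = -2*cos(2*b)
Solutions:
 g(b) = C1 + sin(2*b) - 4*cos(3*b)/3


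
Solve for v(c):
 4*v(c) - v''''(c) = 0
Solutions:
 v(c) = C1*exp(-sqrt(2)*c) + C2*exp(sqrt(2)*c) + C3*sin(sqrt(2)*c) + C4*cos(sqrt(2)*c)


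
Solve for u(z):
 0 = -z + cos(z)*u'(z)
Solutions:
 u(z) = C1 + Integral(z/cos(z), z)


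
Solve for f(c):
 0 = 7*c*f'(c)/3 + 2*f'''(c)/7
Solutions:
 f(c) = C1 + Integral(C2*airyai(-42^(2/3)*c/6) + C3*airybi(-42^(2/3)*c/6), c)


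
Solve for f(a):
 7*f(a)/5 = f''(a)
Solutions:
 f(a) = C1*exp(-sqrt(35)*a/5) + C2*exp(sqrt(35)*a/5)


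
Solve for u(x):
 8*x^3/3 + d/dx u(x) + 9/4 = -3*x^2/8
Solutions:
 u(x) = C1 - 2*x^4/3 - x^3/8 - 9*x/4


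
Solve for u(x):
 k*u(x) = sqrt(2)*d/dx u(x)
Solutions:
 u(x) = C1*exp(sqrt(2)*k*x/2)


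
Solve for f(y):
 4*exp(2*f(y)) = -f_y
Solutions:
 f(y) = log(-sqrt(-1/(C1 - 4*y))) - log(2)/2
 f(y) = log(-1/(C1 - 4*y))/2 - log(2)/2


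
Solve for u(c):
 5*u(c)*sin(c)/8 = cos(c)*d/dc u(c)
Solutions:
 u(c) = C1/cos(c)^(5/8)


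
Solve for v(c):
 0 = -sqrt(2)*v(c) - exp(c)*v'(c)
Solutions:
 v(c) = C1*exp(sqrt(2)*exp(-c))


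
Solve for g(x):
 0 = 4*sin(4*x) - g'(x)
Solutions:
 g(x) = C1 - cos(4*x)


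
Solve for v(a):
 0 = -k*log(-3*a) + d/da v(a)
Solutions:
 v(a) = C1 + a*k*log(-a) + a*k*(-1 + log(3))


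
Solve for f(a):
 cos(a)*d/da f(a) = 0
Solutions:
 f(a) = C1


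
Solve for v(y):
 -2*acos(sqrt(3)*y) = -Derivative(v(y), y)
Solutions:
 v(y) = C1 + 2*y*acos(sqrt(3)*y) - 2*sqrt(3)*sqrt(1 - 3*y^2)/3


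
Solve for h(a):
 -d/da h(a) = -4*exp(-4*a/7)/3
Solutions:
 h(a) = C1 - 7*exp(-4*a/7)/3


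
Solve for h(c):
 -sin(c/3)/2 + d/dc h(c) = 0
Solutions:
 h(c) = C1 - 3*cos(c/3)/2


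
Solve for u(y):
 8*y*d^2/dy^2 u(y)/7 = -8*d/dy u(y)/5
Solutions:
 u(y) = C1 + C2/y^(2/5)


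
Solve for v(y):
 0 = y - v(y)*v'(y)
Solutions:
 v(y) = -sqrt(C1 + y^2)
 v(y) = sqrt(C1 + y^2)


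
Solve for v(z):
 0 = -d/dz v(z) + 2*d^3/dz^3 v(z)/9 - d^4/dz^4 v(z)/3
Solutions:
 v(z) = C1 + C2*exp(z*(8*2^(1/3)/(27*sqrt(6465) + 2171)^(1/3) + 8 + 2^(2/3)*(27*sqrt(6465) + 2171)^(1/3))/36)*sin(2^(1/3)*sqrt(3)*z*(-2^(1/3)*(27*sqrt(6465) + 2171)^(1/3) + 8/(27*sqrt(6465) + 2171)^(1/3))/36) + C3*exp(z*(8*2^(1/3)/(27*sqrt(6465) + 2171)^(1/3) + 8 + 2^(2/3)*(27*sqrt(6465) + 2171)^(1/3))/36)*cos(2^(1/3)*sqrt(3)*z*(-2^(1/3)*(27*sqrt(6465) + 2171)^(1/3) + 8/(27*sqrt(6465) + 2171)^(1/3))/36) + C4*exp(z*(-2^(2/3)*(27*sqrt(6465) + 2171)^(1/3) - 8*2^(1/3)/(27*sqrt(6465) + 2171)^(1/3) + 4)/18)


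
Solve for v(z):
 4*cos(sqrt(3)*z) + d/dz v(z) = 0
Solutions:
 v(z) = C1 - 4*sqrt(3)*sin(sqrt(3)*z)/3


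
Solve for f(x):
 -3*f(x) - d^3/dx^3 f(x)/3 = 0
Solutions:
 f(x) = C3*exp(-3^(2/3)*x) + (C1*sin(3*3^(1/6)*x/2) + C2*cos(3*3^(1/6)*x/2))*exp(3^(2/3)*x/2)


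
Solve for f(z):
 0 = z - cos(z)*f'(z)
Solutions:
 f(z) = C1 + Integral(z/cos(z), z)


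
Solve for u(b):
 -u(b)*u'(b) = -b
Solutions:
 u(b) = -sqrt(C1 + b^2)
 u(b) = sqrt(C1 + b^2)


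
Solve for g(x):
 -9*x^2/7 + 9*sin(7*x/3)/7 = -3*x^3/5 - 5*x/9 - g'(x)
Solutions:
 g(x) = C1 - 3*x^4/20 + 3*x^3/7 - 5*x^2/18 + 27*cos(7*x/3)/49


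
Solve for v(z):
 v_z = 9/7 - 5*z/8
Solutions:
 v(z) = C1 - 5*z^2/16 + 9*z/7


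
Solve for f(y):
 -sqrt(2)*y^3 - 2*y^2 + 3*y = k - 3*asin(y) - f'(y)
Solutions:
 f(y) = C1 + k*y + sqrt(2)*y^4/4 + 2*y^3/3 - 3*y^2/2 - 3*y*asin(y) - 3*sqrt(1 - y^2)


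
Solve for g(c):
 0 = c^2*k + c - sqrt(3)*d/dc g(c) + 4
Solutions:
 g(c) = C1 + sqrt(3)*c^3*k/9 + sqrt(3)*c^2/6 + 4*sqrt(3)*c/3


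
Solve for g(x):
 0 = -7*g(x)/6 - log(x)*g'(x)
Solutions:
 g(x) = C1*exp(-7*li(x)/6)


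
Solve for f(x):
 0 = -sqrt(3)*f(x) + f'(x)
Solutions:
 f(x) = C1*exp(sqrt(3)*x)


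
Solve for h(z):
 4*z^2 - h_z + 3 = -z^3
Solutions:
 h(z) = C1 + z^4/4 + 4*z^3/3 + 3*z


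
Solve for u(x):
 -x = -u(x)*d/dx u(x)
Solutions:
 u(x) = -sqrt(C1 + x^2)
 u(x) = sqrt(C1 + x^2)


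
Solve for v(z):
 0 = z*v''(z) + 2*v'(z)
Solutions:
 v(z) = C1 + C2/z


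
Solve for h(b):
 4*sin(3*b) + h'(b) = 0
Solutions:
 h(b) = C1 + 4*cos(3*b)/3


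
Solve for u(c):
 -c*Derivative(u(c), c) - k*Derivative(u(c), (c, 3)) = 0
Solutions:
 u(c) = C1 + Integral(C2*airyai(c*(-1/k)^(1/3)) + C3*airybi(c*(-1/k)^(1/3)), c)


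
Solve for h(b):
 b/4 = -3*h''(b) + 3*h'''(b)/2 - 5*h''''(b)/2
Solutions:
 h(b) = C1 + C2*b - b^3/72 - b^2/48 + (C3*sin(sqrt(111)*b/10) + C4*cos(sqrt(111)*b/10))*exp(3*b/10)


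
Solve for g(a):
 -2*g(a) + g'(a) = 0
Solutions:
 g(a) = C1*exp(2*a)


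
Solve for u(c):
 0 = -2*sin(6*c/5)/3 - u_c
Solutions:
 u(c) = C1 + 5*cos(6*c/5)/9


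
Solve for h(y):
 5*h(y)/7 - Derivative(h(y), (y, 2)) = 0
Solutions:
 h(y) = C1*exp(-sqrt(35)*y/7) + C2*exp(sqrt(35)*y/7)


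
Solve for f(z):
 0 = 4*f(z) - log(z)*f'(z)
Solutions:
 f(z) = C1*exp(4*li(z))


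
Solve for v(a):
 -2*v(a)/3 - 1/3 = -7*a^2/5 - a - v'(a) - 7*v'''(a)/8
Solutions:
 v(a) = C1*exp(21^(1/3)*a*(-(21 + sqrt(609))^(1/3) + 2*21^(1/3)/(21 + sqrt(609))^(1/3))/21)*sin(3^(1/6)*7^(1/3)*a*(6*7^(1/3)/(21 + sqrt(609))^(1/3) + 3^(2/3)*(21 + sqrt(609))^(1/3))/21) + C2*exp(21^(1/3)*a*(-(21 + sqrt(609))^(1/3) + 2*21^(1/3)/(21 + sqrt(609))^(1/3))/21)*cos(3^(1/6)*7^(1/3)*a*(6*7^(1/3)/(21 + sqrt(609))^(1/3) + 3^(2/3)*(21 + sqrt(609))^(1/3))/21) + C3*exp(-2*21^(1/3)*a*(-(21 + sqrt(609))^(1/3) + 2*21^(1/3)/(21 + sqrt(609))^(1/3))/21) + 21*a^2/10 + 39*a/5 + 56/5


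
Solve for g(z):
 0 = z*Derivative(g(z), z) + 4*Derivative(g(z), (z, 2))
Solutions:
 g(z) = C1 + C2*erf(sqrt(2)*z/4)


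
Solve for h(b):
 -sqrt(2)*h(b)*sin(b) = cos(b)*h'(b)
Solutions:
 h(b) = C1*cos(b)^(sqrt(2))


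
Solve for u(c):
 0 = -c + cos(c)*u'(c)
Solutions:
 u(c) = C1 + Integral(c/cos(c), c)


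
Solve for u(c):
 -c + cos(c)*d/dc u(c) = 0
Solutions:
 u(c) = C1 + Integral(c/cos(c), c)


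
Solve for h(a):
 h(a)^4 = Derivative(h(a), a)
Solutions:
 h(a) = (-1/(C1 + 3*a))^(1/3)
 h(a) = (-1/(C1 + a))^(1/3)*(-3^(2/3) - 3*3^(1/6)*I)/6
 h(a) = (-1/(C1 + a))^(1/3)*(-3^(2/3) + 3*3^(1/6)*I)/6


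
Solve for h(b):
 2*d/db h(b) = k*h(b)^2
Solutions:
 h(b) = -2/(C1 + b*k)


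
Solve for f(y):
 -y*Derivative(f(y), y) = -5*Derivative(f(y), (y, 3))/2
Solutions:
 f(y) = C1 + Integral(C2*airyai(2^(1/3)*5^(2/3)*y/5) + C3*airybi(2^(1/3)*5^(2/3)*y/5), y)


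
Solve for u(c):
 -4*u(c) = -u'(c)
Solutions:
 u(c) = C1*exp(4*c)


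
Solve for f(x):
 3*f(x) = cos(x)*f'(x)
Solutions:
 f(x) = C1*(sin(x) + 1)^(3/2)/(sin(x) - 1)^(3/2)


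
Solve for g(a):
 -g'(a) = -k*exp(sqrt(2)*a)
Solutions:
 g(a) = C1 + sqrt(2)*k*exp(sqrt(2)*a)/2


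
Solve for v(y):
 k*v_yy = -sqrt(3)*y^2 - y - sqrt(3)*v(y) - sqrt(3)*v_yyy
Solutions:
 v(y) = C1*exp(-y*(2*18^(1/3)*k^2/(2*sqrt(3)*k^3 + sqrt(-12*k^6 + (2*sqrt(3)*k^3 + 243)^2) + 243)^(1/3) + 2*sqrt(3)*k + 12^(1/3)*(2*sqrt(3)*k^3 + sqrt(-12*k^6 + (2*sqrt(3)*k^3 + 243)^2) + 243)^(1/3))/18) + C2*exp(y*(-48*k^2/((-12^(1/3) + 2^(2/3)*3^(5/6)*I)*(2*sqrt(3)*k^3 + sqrt(-12*k^6 + (2*sqrt(3)*k^3 + 243)^2) + 243)^(1/3)) - 4*sqrt(3)*k + 12^(1/3)*(2*sqrt(3)*k^3 + sqrt(-12*k^6 + (2*sqrt(3)*k^3 + 243)^2) + 243)^(1/3) - 2^(2/3)*3^(5/6)*I*(2*sqrt(3)*k^3 + sqrt(-12*k^6 + (2*sqrt(3)*k^3 + 243)^2) + 243)^(1/3))/36) + C3*exp(y*(48*k^2/((12^(1/3) + 2^(2/3)*3^(5/6)*I)*(2*sqrt(3)*k^3 + sqrt(-12*k^6 + (2*sqrt(3)*k^3 + 243)^2) + 243)^(1/3)) - 4*sqrt(3)*k + 12^(1/3)*(2*sqrt(3)*k^3 + sqrt(-12*k^6 + (2*sqrt(3)*k^3 + 243)^2) + 243)^(1/3) + 2^(2/3)*3^(5/6)*I*(2*sqrt(3)*k^3 + sqrt(-12*k^6 + (2*sqrt(3)*k^3 + 243)^2) + 243)^(1/3))/36) + 2*sqrt(3)*k/3 - y^2 - sqrt(3)*y/3


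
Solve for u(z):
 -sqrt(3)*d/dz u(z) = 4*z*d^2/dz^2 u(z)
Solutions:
 u(z) = C1 + C2*z^(1 - sqrt(3)/4)


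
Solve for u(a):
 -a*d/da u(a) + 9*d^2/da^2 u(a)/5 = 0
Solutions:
 u(a) = C1 + C2*erfi(sqrt(10)*a/6)


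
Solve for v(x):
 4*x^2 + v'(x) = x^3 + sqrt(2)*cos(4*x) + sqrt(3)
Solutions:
 v(x) = C1 + x^4/4 - 4*x^3/3 + sqrt(3)*x + sqrt(2)*sin(4*x)/4


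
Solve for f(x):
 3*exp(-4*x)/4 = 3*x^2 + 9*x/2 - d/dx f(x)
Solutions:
 f(x) = C1 + x^3 + 9*x^2/4 + 3*exp(-4*x)/16


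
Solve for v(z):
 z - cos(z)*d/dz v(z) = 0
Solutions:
 v(z) = C1 + Integral(z/cos(z), z)


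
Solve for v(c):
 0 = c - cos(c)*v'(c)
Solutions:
 v(c) = C1 + Integral(c/cos(c), c)


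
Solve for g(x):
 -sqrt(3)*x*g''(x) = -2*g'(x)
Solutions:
 g(x) = C1 + C2*x^(1 + 2*sqrt(3)/3)


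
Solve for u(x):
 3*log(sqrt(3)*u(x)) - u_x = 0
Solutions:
 -2*Integral(1/(2*log(_y) + log(3)), (_y, u(x)))/3 = C1 - x


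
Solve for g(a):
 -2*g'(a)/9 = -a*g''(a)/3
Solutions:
 g(a) = C1 + C2*a^(5/3)


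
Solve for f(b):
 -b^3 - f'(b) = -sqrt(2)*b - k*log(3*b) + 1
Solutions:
 f(b) = C1 - b^4/4 + sqrt(2)*b^2/2 + b*k*log(b) - b*k + b*k*log(3) - b


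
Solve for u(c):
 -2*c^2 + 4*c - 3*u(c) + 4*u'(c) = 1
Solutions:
 u(c) = C1*exp(3*c/4) - 2*c^2/3 - 4*c/9 - 25/27


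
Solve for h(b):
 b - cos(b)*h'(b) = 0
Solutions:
 h(b) = C1 + Integral(b/cos(b), b)


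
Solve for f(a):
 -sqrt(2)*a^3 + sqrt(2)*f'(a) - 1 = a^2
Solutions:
 f(a) = C1 + a^4/4 + sqrt(2)*a^3/6 + sqrt(2)*a/2


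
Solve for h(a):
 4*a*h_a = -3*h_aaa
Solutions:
 h(a) = C1 + Integral(C2*airyai(-6^(2/3)*a/3) + C3*airybi(-6^(2/3)*a/3), a)


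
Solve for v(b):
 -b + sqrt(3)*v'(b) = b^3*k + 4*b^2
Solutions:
 v(b) = C1 + sqrt(3)*b^4*k/12 + 4*sqrt(3)*b^3/9 + sqrt(3)*b^2/6


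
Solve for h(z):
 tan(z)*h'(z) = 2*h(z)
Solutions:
 h(z) = C1*sin(z)^2


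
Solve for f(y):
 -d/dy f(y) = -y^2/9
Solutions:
 f(y) = C1 + y^3/27


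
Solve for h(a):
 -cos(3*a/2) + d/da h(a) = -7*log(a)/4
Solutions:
 h(a) = C1 - 7*a*log(a)/4 + 7*a/4 + 2*sin(3*a/2)/3


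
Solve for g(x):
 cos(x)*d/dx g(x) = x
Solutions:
 g(x) = C1 + Integral(x/cos(x), x)


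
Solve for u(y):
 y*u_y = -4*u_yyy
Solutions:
 u(y) = C1 + Integral(C2*airyai(-2^(1/3)*y/2) + C3*airybi(-2^(1/3)*y/2), y)


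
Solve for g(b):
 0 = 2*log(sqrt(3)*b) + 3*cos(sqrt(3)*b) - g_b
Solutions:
 g(b) = C1 + 2*b*log(b) - 2*b + b*log(3) + sqrt(3)*sin(sqrt(3)*b)


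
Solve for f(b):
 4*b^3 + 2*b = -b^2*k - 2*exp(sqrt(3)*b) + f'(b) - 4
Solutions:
 f(b) = C1 + b^4 + b^3*k/3 + b^2 + 4*b + 2*sqrt(3)*exp(sqrt(3)*b)/3


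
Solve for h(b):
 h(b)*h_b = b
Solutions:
 h(b) = -sqrt(C1 + b^2)
 h(b) = sqrt(C1 + b^2)


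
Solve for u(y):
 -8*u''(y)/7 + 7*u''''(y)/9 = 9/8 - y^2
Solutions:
 u(y) = C1 + C2*y + C3*exp(-6*sqrt(2)*y/7) + C4*exp(6*sqrt(2)*y/7) + 7*y^4/96 + 119*y^2/1152


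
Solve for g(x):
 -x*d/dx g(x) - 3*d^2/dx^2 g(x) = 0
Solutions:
 g(x) = C1 + C2*erf(sqrt(6)*x/6)


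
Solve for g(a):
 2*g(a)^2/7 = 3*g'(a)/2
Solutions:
 g(a) = -21/(C1 + 4*a)


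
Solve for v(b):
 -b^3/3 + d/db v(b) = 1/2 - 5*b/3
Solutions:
 v(b) = C1 + b^4/12 - 5*b^2/6 + b/2


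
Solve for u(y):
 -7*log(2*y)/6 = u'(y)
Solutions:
 u(y) = C1 - 7*y*log(y)/6 - 7*y*log(2)/6 + 7*y/6


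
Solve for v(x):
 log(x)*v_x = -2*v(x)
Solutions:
 v(x) = C1*exp(-2*li(x))


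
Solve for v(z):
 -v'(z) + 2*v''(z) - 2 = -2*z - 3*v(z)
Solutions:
 v(z) = -2*z/3 + (C1*sin(sqrt(23)*z/4) + C2*cos(sqrt(23)*z/4))*exp(z/4) + 4/9


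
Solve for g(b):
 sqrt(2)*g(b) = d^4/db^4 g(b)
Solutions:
 g(b) = C1*exp(-2^(1/8)*b) + C2*exp(2^(1/8)*b) + C3*sin(2^(1/8)*b) + C4*cos(2^(1/8)*b)


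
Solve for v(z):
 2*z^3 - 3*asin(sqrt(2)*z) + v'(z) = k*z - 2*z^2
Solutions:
 v(z) = C1 + k*z^2/2 - z^4/2 - 2*z^3/3 + 3*z*asin(sqrt(2)*z) + 3*sqrt(2)*sqrt(1 - 2*z^2)/2


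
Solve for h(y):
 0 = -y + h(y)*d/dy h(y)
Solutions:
 h(y) = -sqrt(C1 + y^2)
 h(y) = sqrt(C1 + y^2)


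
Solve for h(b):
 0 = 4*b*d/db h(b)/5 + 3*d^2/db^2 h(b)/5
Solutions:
 h(b) = C1 + C2*erf(sqrt(6)*b/3)


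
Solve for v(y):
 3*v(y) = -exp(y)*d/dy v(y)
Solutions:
 v(y) = C1*exp(3*exp(-y))


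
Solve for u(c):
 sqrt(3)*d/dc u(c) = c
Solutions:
 u(c) = C1 + sqrt(3)*c^2/6


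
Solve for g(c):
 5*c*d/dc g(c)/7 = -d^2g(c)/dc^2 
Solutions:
 g(c) = C1 + C2*erf(sqrt(70)*c/14)


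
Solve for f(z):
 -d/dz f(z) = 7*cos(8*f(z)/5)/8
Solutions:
 7*z/8 - 5*log(sin(8*f(z)/5) - 1)/16 + 5*log(sin(8*f(z)/5) + 1)/16 = C1


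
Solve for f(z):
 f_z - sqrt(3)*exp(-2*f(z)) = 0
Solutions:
 f(z) = log(-sqrt(C1 + 2*sqrt(3)*z))
 f(z) = log(C1 + 2*sqrt(3)*z)/2


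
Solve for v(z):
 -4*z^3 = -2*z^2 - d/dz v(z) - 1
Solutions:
 v(z) = C1 + z^4 - 2*z^3/3 - z


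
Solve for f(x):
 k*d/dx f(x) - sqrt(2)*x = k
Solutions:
 f(x) = C1 + x + sqrt(2)*x^2/(2*k)


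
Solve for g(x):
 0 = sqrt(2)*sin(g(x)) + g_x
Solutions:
 g(x) = -acos((-C1 - exp(2*sqrt(2)*x))/(C1 - exp(2*sqrt(2)*x))) + 2*pi
 g(x) = acos((-C1 - exp(2*sqrt(2)*x))/(C1 - exp(2*sqrt(2)*x)))


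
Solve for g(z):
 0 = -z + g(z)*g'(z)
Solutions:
 g(z) = -sqrt(C1 + z^2)
 g(z) = sqrt(C1 + z^2)


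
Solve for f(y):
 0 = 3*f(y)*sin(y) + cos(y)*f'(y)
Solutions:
 f(y) = C1*cos(y)^3


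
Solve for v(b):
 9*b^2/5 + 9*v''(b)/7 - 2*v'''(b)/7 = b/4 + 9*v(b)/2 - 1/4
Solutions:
 v(b) = C1*exp(b*(3*3^(1/3)/(sqrt(7) + 4)^(1/3) + 3^(2/3)*(sqrt(7) + 4)^(1/3) + 6)/4)*sin(3*3^(1/6)*b*(-(sqrt(7) + 4)^(1/3) + 3^(2/3)/(sqrt(7) + 4)^(1/3))/4) + C2*exp(b*(3*3^(1/3)/(sqrt(7) + 4)^(1/3) + 3^(2/3)*(sqrt(7) + 4)^(1/3) + 6)/4)*cos(3*3^(1/6)*b*(-(sqrt(7) + 4)^(1/3) + 3^(2/3)/(sqrt(7) + 4)^(1/3))/4) + C3*exp(b*(-3^(2/3)*(sqrt(7) + 4)^(1/3) - 3*3^(1/3)/(sqrt(7) + 4)^(1/3) + 3)/2) + 2*b^2/5 - b/18 + 179/630


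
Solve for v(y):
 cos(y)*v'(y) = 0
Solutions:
 v(y) = C1


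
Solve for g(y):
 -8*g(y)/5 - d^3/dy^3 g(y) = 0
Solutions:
 g(y) = C3*exp(-2*5^(2/3)*y/5) + (C1*sin(sqrt(3)*5^(2/3)*y/5) + C2*cos(sqrt(3)*5^(2/3)*y/5))*exp(5^(2/3)*y/5)


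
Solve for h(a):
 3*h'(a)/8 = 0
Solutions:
 h(a) = C1


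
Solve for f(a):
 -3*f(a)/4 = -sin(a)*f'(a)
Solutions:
 f(a) = C1*(cos(a) - 1)^(3/8)/(cos(a) + 1)^(3/8)


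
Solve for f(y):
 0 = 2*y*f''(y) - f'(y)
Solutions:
 f(y) = C1 + C2*y^(3/2)


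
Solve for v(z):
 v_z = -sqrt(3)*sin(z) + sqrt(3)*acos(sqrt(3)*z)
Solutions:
 v(z) = C1 + sqrt(3)*(z*acos(sqrt(3)*z) - sqrt(3)*sqrt(1 - 3*z^2)/3) + sqrt(3)*cos(z)


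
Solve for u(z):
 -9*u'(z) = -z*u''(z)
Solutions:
 u(z) = C1 + C2*z^10


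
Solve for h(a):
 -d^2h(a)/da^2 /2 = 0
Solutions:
 h(a) = C1 + C2*a


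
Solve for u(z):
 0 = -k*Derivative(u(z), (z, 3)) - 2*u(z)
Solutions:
 u(z) = C1*exp(2^(1/3)*z*(-1/k)^(1/3)) + C2*exp(2^(1/3)*z*(-1/k)^(1/3)*(-1 + sqrt(3)*I)/2) + C3*exp(-2^(1/3)*z*(-1/k)^(1/3)*(1 + sqrt(3)*I)/2)


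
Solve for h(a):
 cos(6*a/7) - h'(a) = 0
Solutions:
 h(a) = C1 + 7*sin(6*a/7)/6


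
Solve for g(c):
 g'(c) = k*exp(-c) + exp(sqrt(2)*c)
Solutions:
 g(c) = C1 - k*exp(-c) + sqrt(2)*exp(sqrt(2)*c)/2


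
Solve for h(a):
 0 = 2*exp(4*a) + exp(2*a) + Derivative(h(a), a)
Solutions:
 h(a) = C1 - exp(4*a)/2 - exp(2*a)/2
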